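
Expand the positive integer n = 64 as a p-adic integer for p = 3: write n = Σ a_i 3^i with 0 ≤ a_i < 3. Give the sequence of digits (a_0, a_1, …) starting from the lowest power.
(a_0, a_1, …) = (1, 0, 1, 2)

Repeated division by 3 gives the digits low-to-high: 64 = 1 + 1·3^2 + 2·3^3. Digit sequence: (1, 0, 1, 2).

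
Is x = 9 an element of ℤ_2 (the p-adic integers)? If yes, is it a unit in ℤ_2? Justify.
x ∈ ℤ_2^× (unit); v_2(x) = 0

ℤ_2 = {x ∈ ℚ_2 : v_2(x) ≥ 0} and ℤ_2^× = {x ∈ ℤ_2 : v_2(x) = 0}. Here v_2(9) = v_2(num) − v_2(den) = 0; compare against these criteria.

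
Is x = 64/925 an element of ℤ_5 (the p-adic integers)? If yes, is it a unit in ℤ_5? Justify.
x ∉ ℤ_5 (v_5(x) = -2 < 0)

ℤ_5 = {x ∈ ℚ_5 : v_5(x) ≥ 0} and ℤ_5^× = {x ∈ ℤ_5 : v_5(x) = 0}. Here v_5(64/925) = v_5(num) − v_5(den) = -2; compare against these criteria.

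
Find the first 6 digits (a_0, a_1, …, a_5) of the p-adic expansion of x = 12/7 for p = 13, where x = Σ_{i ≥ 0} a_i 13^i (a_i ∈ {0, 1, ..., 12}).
(a_0, …, a_5) = (11, 3, 9, 3, 9, 3)

v_13(12/7) = 0 (numerator and denominator both coprime to 13), so x ∈ ℤ_13^×. Compute digits iteratively via a_i = x_i mod 13, x_{i+1} = (x_i − a_i)/13, with x_0 = x:
  x_0 = 12/7;  a_0 = 11;  x_1 = (x_0 − 11)/13 = -5/7
  x_1 = -5/7;  a_1 = 3;  x_2 = (x_1 − 3)/13 = -2/7
  x_2 = -2/7;  a_2 = 9;  x_3 = (x_2 − 9)/13 = -5/7
  x_3 = -5/7;  a_3 = 3;  x_4 = (x_3 − 3)/13 = -2/7
  x_4 = -2/7;  a_4 = 9;  x_5 = (x_4 − 9)/13 = -5/7
  x_5 = -5/7;  a_5 = 3;  x_6 = (x_5 − 3)/13 = -2/7
Digits: (11, 3, 9, 3, 9, 3).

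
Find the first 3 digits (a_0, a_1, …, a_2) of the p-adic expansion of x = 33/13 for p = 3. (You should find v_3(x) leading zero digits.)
(a_0, …, a_2) = (0, 2, 1)

v_3(33/13) = 1, so a_0 = ... = a_0 = 0. Factor out: x = 3^1 · u with u = 11/13 a unit in ℤ_3. Expand u iteratively via a_{v+i} = u_i mod 3, u_{i+1} = (u_i − a_{v+i})/3:
  u_0 = 11/13;  a_1 = 2;  u_1 = (u_0 − 2)/3 = -5/13
  u_1 = -5/13;  a_2 = 1;  u_2 = (u_1 − 1)/3 = -6/13
Digits: (0, 2, 1).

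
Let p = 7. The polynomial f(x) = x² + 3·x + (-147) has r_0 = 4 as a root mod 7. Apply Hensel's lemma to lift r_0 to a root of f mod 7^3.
r_2 = 291 (mod 343)

Hensel: r_{i+1} = r_i − f(r_i)·(f′(r_i))^{-1} mod 7^{i+2}, f′(x) = 2x + 3. Iterate:
  r_0 = 4 (mod 7)
  r_1 = 46 (mod 49)
  r_2 = 291 (mod 343)
Final: r = 291 satisfies f(r) ≡ 0 mod 7^3.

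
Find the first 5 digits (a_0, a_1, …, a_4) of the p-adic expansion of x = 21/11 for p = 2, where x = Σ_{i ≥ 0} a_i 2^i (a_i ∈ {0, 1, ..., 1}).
(a_0, …, a_4) = (1, 1, 1, 1, 1)

v_2(21/11) = 0 (numerator and denominator both coprime to 2), so x ∈ ℤ_2^×. Compute digits iteratively via a_i = x_i mod 2, x_{i+1} = (x_i − a_i)/2, with x_0 = x:
  x_0 = 21/11;  a_0 = 1;  x_1 = (x_0 − 1)/2 = 5/11
  x_1 = 5/11;  a_1 = 1;  x_2 = (x_1 − 1)/2 = -3/11
  x_2 = -3/11;  a_2 = 1;  x_3 = (x_2 − 1)/2 = -7/11
  x_3 = -7/11;  a_3 = 1;  x_4 = (x_3 − 1)/2 = -9/11
  x_4 = -9/11;  a_4 = 1;  x_5 = (x_4 − 1)/2 = -10/11
Digits: (1, 1, 1, 1, 1).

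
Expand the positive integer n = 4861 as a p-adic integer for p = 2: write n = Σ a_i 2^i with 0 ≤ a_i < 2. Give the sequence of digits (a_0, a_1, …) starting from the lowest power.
(a_0, a_1, …) = (1, 0, 1, 1, 1, 1, 1, 1, 0, 1, 0, 0, 1)

Repeated division by 2 gives the digits low-to-high: 4861 = 1 + 1·2^2 + 1·2^3 + 1·2^4 + 1·2^5 + 1·2^6 + 1·2^7 + 1·2^9 + 1·2^12. Digit sequence: (1, 0, 1, 1, 1, 1, 1, 1, 0, 1, 0, 0, 1).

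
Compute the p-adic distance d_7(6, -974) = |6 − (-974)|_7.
d_7(6, -974) = 1/49

Step 1 — x − y = 6 − (-974) = 980. Step 2 — v_7(980) = 2 (factor: 980 = (7^2 · 20); the sign does not affect v_p). Step 3 — |x − y|_7 = 7^{-2} = 1/49.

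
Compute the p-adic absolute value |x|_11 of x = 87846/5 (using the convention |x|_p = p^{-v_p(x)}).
|87846/5|_11 = 1/14641

Step 1 — compute v_11(x) by factoring powers of 11 out of the numerator and denominator: v_11(87846/5) = 4. Step 2 — apply |x|_p = p^{-v_p(x)} = 11^{-4} = 1/14641.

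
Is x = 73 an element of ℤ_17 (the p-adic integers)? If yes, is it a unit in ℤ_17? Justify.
x ∈ ℤ_17^× (unit); v_17(x) = 0

ℤ_17 = {x ∈ ℚ_17 : v_17(x) ≥ 0} and ℤ_17^× = {x ∈ ℤ_17 : v_17(x) = 0}. Here v_17(73) = v_17(num) − v_17(den) = 0; compare against these criteria.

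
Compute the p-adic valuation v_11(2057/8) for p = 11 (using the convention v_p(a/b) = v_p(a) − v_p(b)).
v_11(2057/8) = 2

Factor powers of 11 from the numerator and denominator of the reduced fraction: 2057 = 11^2 · 17 and 8 = 11^0 · 8. Apply v_p(a/b) = v_p(a) − v_p(b): v_11(2057/8) = 2 − 0 = 2.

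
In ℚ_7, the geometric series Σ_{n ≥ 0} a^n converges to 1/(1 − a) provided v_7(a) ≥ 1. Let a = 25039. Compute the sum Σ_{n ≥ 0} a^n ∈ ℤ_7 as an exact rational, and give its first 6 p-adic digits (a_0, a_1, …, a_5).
Σ a^n = 1/(1 − a) = -1/25038;  first 6 digits = (1, 0, 0, 3, 3, 1)

v_7(a) = 3 ≥ 1, so the series converges in ℤ_7 to 1/(1 − a) = 1/(1 − 25039) = -1/25038. Expand this rational in ℤ_7: compute digits iteratively via d_i = x_i mod 7, x_{i+1} = (x_i − d_i)/7. The first 6 digits are (1, 0, 0, 3, 3, 1).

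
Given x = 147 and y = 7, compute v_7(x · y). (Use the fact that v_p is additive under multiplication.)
v_7(1029) = 3

v_p(x) = 2 (factor: 147 = 7^2 · 3); v_p(y) = 1 (factor: 7 = 7^1 · 1). Additivity: v_p(xy) = v_p(x) + v_p(y) = 2 + 1 = 3. (Direct check: xy = 1029 = 7^3 · (3).)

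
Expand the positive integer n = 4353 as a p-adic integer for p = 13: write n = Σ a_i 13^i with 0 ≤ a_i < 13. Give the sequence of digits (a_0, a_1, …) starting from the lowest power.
(a_0, a_1, …) = (11, 9, 12, 1)

Repeated division by 13 gives the digits low-to-high: 4353 = 11 + 9·13^1 + 12·13^2 + 1·13^3. Digit sequence: (11, 9, 12, 1).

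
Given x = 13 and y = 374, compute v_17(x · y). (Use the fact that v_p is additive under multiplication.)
v_17(4862) = 1

v_p(x) = 0 (factor: 13 = 17^0 · 13); v_p(y) = 1 (factor: 374 = 17^1 · 22). Additivity: v_p(xy) = v_p(x) + v_p(y) = 0 + 1 = 1. (Direct check: xy = 4862 = 17^1 · (286).)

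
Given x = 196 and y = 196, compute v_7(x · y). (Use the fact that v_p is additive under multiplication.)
v_7(38416) = 4

v_p(x) = 2 (factor: 196 = 7^2 · 4); v_p(y) = 2 (factor: 196 = 7^2 · 4). Additivity: v_p(xy) = v_p(x) + v_p(y) = 2 + 2 = 4. (Direct check: xy = 38416 = 7^4 · (16).)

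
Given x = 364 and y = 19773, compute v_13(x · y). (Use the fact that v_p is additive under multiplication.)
v_13(7197372) = 4

v_p(x) = 1 (factor: 364 = 13^1 · 28); v_p(y) = 3 (factor: 19773 = 13^3 · 9). Additivity: v_p(xy) = v_p(x) + v_p(y) = 1 + 3 = 4. (Direct check: xy = 7197372 = 13^4 · (252).)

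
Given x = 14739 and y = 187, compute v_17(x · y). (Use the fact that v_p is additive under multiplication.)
v_17(2756193) = 4

v_p(x) = 3 (factor: 14739 = 17^3 · 3); v_p(y) = 1 (factor: 187 = 17^1 · 11). Additivity: v_p(xy) = v_p(x) + v_p(y) = 3 + 1 = 4. (Direct check: xy = 2756193 = 17^4 · (33).)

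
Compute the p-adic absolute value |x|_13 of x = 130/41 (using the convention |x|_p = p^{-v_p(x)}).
|130/41|_13 = 1/13

Step 1 — compute v_13(x) by factoring powers of 13 out of the numerator and denominator: v_13(130/41) = 1. Step 2 — apply |x|_p = p^{-v_p(x)} = 13^{-1} = 1/13.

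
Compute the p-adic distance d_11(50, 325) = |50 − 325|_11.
d_11(50, 325) = 1/11

Step 1 — x − y = 50 − 325 = -275. Step 2 — v_11(-275) = 1 (factor: -275 = −(11^1 · 25); the sign does not affect v_p). Step 3 — |x − y|_11 = 11^{-1} = 1/11.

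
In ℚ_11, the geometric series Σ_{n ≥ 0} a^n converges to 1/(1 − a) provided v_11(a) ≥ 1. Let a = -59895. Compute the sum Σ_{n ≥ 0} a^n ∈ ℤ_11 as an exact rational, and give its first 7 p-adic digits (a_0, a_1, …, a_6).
Σ a^n = 1/(1 − a) = 1/59896;  first 7 digits = (1, 0, 0, 10, 6, 10, 0)

v_11(a) = 3 ≥ 1, so the series converges in ℤ_11 to 1/(1 − a) = 1/(1 − (-59895)) = 1/59896. Expand this rational in ℤ_11: compute digits iteratively via d_i = x_i mod 11, x_{i+1} = (x_i − d_i)/11. The first 7 digits are (1, 0, 0, 10, 6, 10, 0).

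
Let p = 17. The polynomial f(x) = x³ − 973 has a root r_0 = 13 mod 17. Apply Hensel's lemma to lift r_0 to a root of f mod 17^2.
r_1 = 132 (mod 289)

Hensel: r_{i+1} = r_i − f(r_i)/f′(r_i) mod 17^{i+2}, where f′(x) = 3x². Iterate:
  r_0 = 13 (mod 17)
  r_1 = 132 (mod 289)
Final: r = 132 with f(r) ≡ 0 mod 17^2.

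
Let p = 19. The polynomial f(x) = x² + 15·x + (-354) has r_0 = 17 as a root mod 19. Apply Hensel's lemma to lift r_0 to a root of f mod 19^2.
r_1 = 131 (mod 361)

Hensel: r_{i+1} = r_i − f(r_i)·(f′(r_i))^{-1} mod 19^{i+2}, f′(x) = 2x + 15. Iterate:
  r_0 = 17 (mod 19)
  r_1 = 131 (mod 361)
Final: r = 131 satisfies f(r) ≡ 0 mod 19^2.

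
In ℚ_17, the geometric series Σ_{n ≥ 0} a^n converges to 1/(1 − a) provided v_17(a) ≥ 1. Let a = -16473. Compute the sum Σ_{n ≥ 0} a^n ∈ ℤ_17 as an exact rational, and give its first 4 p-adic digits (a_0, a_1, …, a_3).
Σ a^n = 1/(1 − a) = 1/16474;  first 4 digits = (1, 0, 11, 13)

v_17(a) = 2 ≥ 1, so the series converges in ℤ_17 to 1/(1 − a) = 1/(1 − (-16473)) = 1/16474. Expand this rational in ℤ_17: compute digits iteratively via d_i = x_i mod 17, x_{i+1} = (x_i − d_i)/17. The first 4 digits are (1, 0, 11, 13).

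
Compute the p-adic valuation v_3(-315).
v_3(-315) = 2

v_3(n) is the largest exponent k such that 3^k divides n. Factor out: -315 = -3^2 · 35. (Sign doesn't affect v_p.) So v_3(-315) = 2.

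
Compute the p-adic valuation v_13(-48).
v_13(-48) = 0

v_13(n) is the largest exponent k such that 13^k divides n. Factor out: -48 = -13^0 · 48. (Sign doesn't affect v_p.) So v_13(-48) = 0.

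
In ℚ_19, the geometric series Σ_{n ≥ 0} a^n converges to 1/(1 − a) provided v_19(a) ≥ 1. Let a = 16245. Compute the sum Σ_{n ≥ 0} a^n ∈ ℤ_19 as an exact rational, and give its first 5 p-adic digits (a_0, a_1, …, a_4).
Σ a^n = 1/(1 − a) = -1/16244;  first 5 digits = (1, 0, 7, 2, 11)

v_19(a) = 2 ≥ 1, so the series converges in ℤ_19 to 1/(1 − a) = 1/(1 − 16245) = -1/16244. Expand this rational in ℤ_19: compute digits iteratively via d_i = x_i mod 19, x_{i+1} = (x_i − d_i)/19. The first 5 digits are (1, 0, 7, 2, 11).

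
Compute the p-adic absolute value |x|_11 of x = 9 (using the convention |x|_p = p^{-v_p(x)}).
|9|_11 = 1

Step 1 — compute v_11(x) by factoring powers of 11 out of the numerator and denominator: v_11(9) = 0. Step 2 — apply |x|_p = p^{-v_p(x)} = 11^{0} = 1.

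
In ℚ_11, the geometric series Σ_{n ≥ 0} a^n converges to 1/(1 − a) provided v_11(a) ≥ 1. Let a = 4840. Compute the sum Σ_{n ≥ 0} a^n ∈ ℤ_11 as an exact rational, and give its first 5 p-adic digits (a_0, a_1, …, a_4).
Σ a^n = 1/(1 − a) = -1/4839;  first 5 digits = (1, 0, 7, 3, 5)

v_11(a) = 2 ≥ 1, so the series converges in ℤ_11 to 1/(1 − a) = 1/(1 − 4840) = -1/4839. Expand this rational in ℤ_11: compute digits iteratively via d_i = x_i mod 11, x_{i+1} = (x_i − d_i)/11. The first 5 digits are (1, 0, 7, 3, 5).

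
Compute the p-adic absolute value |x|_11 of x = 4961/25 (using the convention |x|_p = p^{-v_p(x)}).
|4961/25|_11 = 1/121

Step 1 — compute v_11(x) by factoring powers of 11 out of the numerator and denominator: v_11(4961/25) = 2. Step 2 — apply |x|_p = p^{-v_p(x)} = 11^{-2} = 1/121.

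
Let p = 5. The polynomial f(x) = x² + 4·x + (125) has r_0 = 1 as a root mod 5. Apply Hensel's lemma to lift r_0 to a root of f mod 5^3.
r_2 = 121 (mod 125)

Hensel: r_{i+1} = r_i − f(r_i)·(f′(r_i))^{-1} mod 5^{i+2}, f′(x) = 2x + 4. Iterate:
  r_0 = 1 (mod 5)
  r_1 = 21 (mod 25)
  r_2 = 121 (mod 125)
Final: r = 121 satisfies f(r) ≡ 0 mod 5^3.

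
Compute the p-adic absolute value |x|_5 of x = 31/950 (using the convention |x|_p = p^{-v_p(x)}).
|31/950|_5 = 25

Step 1 — compute v_5(x) by factoring powers of 5 out of the numerator and denominator: v_5(31/950) = -2. Step 2 — apply |x|_p = p^{-v_p(x)} = 5^{2} = 25.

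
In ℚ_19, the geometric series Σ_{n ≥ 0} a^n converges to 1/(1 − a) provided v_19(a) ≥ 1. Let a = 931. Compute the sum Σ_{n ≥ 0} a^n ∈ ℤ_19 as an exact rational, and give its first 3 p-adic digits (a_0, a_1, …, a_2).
Σ a^n = 1/(1 − a) = -1/930;  first 3 digits = (1, 11, 9)

v_19(a) = 1 ≥ 1, so the series converges in ℤ_19 to 1/(1 − a) = 1/(1 − 931) = -1/930. Expand this rational in ℤ_19: compute digits iteratively via d_i = x_i mod 19, x_{i+1} = (x_i − d_i)/19. The first 3 digits are (1, 11, 9).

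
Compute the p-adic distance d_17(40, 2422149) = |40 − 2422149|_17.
d_17(40, 2422149) = 1/83521

Step 1 — x − y = 40 − 2422149 = -2422109. Step 2 — v_17(-2422109) = 4 (factor: -2422109 = −(17^4 · 29); the sign does not affect v_p). Step 3 — |x − y|_17 = 17^{-4} = 1/83521.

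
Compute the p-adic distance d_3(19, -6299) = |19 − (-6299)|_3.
d_3(19, -6299) = 1/243

Step 1 — x − y = 19 − (-6299) = 6318. Step 2 — v_3(6318) = 5 (factor: 6318 = (3^5 · 26); the sign does not affect v_p). Step 3 — |x − y|_3 = 3^{-5} = 1/243.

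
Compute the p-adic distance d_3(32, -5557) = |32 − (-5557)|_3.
d_3(32, -5557) = 1/243

Step 1 — x − y = 32 − (-5557) = 5589. Step 2 — v_3(5589) = 5 (factor: 5589 = (3^5 · 23); the sign does not affect v_p). Step 3 — |x − y|_3 = 3^{-5} = 1/243.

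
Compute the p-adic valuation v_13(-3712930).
v_13(-3712930) = 5

v_13(n) is the largest exponent k such that 13^k divides n. Factor out: -3712930 = -13^5 · 10. (Sign doesn't affect v_p.) So v_13(-3712930) = 5.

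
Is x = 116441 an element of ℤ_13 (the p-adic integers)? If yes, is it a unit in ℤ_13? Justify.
x ∈ ℤ_13 but not a unit; v_13(x) = 3 > 0

ℤ_13 = {x ∈ ℚ_13 : v_13(x) ≥ 0} and ℤ_13^× = {x ∈ ℤ_13 : v_13(x) = 0}. Here v_13(116441) = v_13(num) − v_13(den) = 3; compare against these criteria.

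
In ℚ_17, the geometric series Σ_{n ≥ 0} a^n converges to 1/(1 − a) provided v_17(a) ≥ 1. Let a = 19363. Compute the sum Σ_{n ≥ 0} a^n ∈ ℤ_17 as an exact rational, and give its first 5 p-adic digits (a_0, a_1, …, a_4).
Σ a^n = 1/(1 − a) = -1/19362;  first 5 digits = (1, 0, 16, 3, 1)

v_17(a) = 2 ≥ 1, so the series converges in ℤ_17 to 1/(1 − a) = 1/(1 − 19363) = -1/19362. Expand this rational in ℤ_17: compute digits iteratively via d_i = x_i mod 17, x_{i+1} = (x_i − d_i)/17. The first 5 digits are (1, 0, 16, 3, 1).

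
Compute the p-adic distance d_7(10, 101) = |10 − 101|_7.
d_7(10, 101) = 1/7

Step 1 — x − y = 10 − 101 = -91. Step 2 — v_7(-91) = 1 (factor: -91 = −(7^1 · 13); the sign does not affect v_p). Step 3 — |x − y|_7 = 7^{-1} = 1/7.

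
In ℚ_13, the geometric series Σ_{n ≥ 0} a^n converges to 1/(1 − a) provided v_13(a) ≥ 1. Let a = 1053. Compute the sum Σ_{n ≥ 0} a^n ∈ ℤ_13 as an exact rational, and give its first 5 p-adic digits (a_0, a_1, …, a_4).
Σ a^n = 1/(1 − a) = -1/1052;  first 5 digits = (1, 3, 2, 12, 10)

v_13(a) = 1 ≥ 1, so the series converges in ℤ_13 to 1/(1 − a) = 1/(1 − 1053) = -1/1052. Expand this rational in ℤ_13: compute digits iteratively via d_i = x_i mod 13, x_{i+1} = (x_i − d_i)/13. The first 5 digits are (1, 3, 2, 12, 10).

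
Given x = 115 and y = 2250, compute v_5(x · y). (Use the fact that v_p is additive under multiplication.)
v_5(258750) = 4

v_p(x) = 1 (factor: 115 = 5^1 · 23); v_p(y) = 3 (factor: 2250 = 5^3 · 18). Additivity: v_p(xy) = v_p(x) + v_p(y) = 1 + 3 = 4. (Direct check: xy = 258750 = 5^4 · (414).)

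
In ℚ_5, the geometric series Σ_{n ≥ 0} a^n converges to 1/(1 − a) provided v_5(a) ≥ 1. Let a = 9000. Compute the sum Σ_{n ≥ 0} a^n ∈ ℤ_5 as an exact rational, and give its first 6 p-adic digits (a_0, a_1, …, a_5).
Σ a^n = 1/(1 − a) = -1/8999;  first 6 digits = (1, 0, 0, 2, 4, 2)

v_5(a) = 3 ≥ 1, so the series converges in ℤ_5 to 1/(1 − a) = 1/(1 − 9000) = -1/8999. Expand this rational in ℤ_5: compute digits iteratively via d_i = x_i mod 5, x_{i+1} = (x_i − d_i)/5. The first 6 digits are (1, 0, 0, 2, 4, 2).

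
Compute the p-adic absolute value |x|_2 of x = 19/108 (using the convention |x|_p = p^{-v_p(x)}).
|19/108|_2 = 4

Step 1 — compute v_2(x) by factoring powers of 2 out of the numerator and denominator: v_2(19/108) = -2. Step 2 — apply |x|_p = p^{-v_p(x)} = 2^{2} = 4.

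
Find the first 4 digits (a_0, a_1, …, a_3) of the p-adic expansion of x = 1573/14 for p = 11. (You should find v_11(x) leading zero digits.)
(a_0, …, a_3) = (0, 0, 8, 8)

v_11(1573/14) = 2, so a_0 = ... = a_1 = 0. Factor out: x = 11^2 · u with u = 13/14 a unit in ℤ_11. Expand u iteratively via a_{v+i} = u_i mod 11, u_{i+1} = (u_i − a_{v+i})/11:
  u_0 = 13/14;  a_2 = 8;  u_1 = (u_0 − 8)/11 = -9/14
  u_1 = -9/14;  a_3 = 8;  u_2 = (u_1 − 8)/11 = -11/14
Digits: (0, 0, 8, 8).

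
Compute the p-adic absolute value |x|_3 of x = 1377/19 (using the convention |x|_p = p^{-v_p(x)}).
|1377/19|_3 = 1/81

Step 1 — compute v_3(x) by factoring powers of 3 out of the numerator and denominator: v_3(1377/19) = 4. Step 2 — apply |x|_p = p^{-v_p(x)} = 3^{-4} = 1/81.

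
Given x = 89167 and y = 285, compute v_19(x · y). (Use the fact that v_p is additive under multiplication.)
v_19(25412595) = 4

v_p(x) = 3 (factor: 89167 = 19^3 · 13); v_p(y) = 1 (factor: 285 = 19^1 · 15). Additivity: v_p(xy) = v_p(x) + v_p(y) = 3 + 1 = 4. (Direct check: xy = 25412595 = 19^4 · (195).)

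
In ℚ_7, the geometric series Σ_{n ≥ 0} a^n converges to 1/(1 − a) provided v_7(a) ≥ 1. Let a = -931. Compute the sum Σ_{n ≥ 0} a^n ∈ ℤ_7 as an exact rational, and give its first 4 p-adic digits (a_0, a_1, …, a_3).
Σ a^n = 1/(1 − a) = 1/932;  first 4 digits = (1, 0, 2, 4)

v_7(a) = 2 ≥ 1, so the series converges in ℤ_7 to 1/(1 − a) = 1/(1 − (-931)) = 1/932. Expand this rational in ℤ_7: compute digits iteratively via d_i = x_i mod 7, x_{i+1} = (x_i − d_i)/7. The first 4 digits are (1, 0, 2, 4).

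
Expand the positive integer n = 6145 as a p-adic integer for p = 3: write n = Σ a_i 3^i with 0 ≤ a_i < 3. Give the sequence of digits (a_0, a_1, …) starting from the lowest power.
(a_0, a_1, …) = (1, 2, 1, 2, 0, 1, 2, 2)

Repeated division by 3 gives the digits low-to-high: 6145 = 1 + 2·3^1 + 1·3^2 + 2·3^3 + 1·3^5 + 2·3^6 + 2·3^7. Digit sequence: (1, 2, 1, 2, 0, 1, 2, 2).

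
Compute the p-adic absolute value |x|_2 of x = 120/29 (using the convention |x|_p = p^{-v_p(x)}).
|120/29|_2 = 1/8

Step 1 — compute v_2(x) by factoring powers of 2 out of the numerator and denominator: v_2(120/29) = 3. Step 2 — apply |x|_p = p^{-v_p(x)} = 2^{-3} = 1/8.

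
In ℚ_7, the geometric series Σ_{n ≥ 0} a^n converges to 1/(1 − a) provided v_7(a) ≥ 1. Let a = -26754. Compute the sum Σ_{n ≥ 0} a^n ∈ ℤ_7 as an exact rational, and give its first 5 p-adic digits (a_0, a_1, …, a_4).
Σ a^n = 1/(1 − a) = 1/26755;  first 5 digits = (1, 0, 0, 6, 2)

v_7(a) = 3 ≥ 1, so the series converges in ℤ_7 to 1/(1 − a) = 1/(1 − (-26754)) = 1/26755. Expand this rational in ℤ_7: compute digits iteratively via d_i = x_i mod 7, x_{i+1} = (x_i − d_i)/7. The first 5 digits are (1, 0, 0, 6, 2).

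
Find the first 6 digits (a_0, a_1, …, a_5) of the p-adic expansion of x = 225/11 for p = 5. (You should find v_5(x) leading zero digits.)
(a_0, …, a_5) = (0, 0, 4, 3, 2, 4)

v_5(225/11) = 2, so a_0 = ... = a_1 = 0. Factor out: x = 5^2 · u with u = 9/11 a unit in ℤ_5. Expand u iteratively via a_{v+i} = u_i mod 5, u_{i+1} = (u_i − a_{v+i})/5:
  u_0 = 9/11;  a_2 = 4;  u_1 = (u_0 − 4)/5 = -7/11
  u_1 = -7/11;  a_3 = 3;  u_2 = (u_1 − 3)/5 = -8/11
  u_2 = -8/11;  a_4 = 2;  u_3 = (u_2 − 2)/5 = -6/11
  u_3 = -6/11;  a_5 = 4;  u_4 = (u_3 − 4)/5 = -10/11
Digits: (0, 0, 4, 3, 2, 4).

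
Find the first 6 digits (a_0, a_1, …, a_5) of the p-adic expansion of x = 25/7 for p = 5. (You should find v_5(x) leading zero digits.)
(a_0, …, a_5) = (0, 0, 3, 3, 0, 2)

v_5(25/7) = 2, so a_0 = ... = a_1 = 0. Factor out: x = 5^2 · u with u = 1/7 a unit in ℤ_5. Expand u iteratively via a_{v+i} = u_i mod 5, u_{i+1} = (u_i − a_{v+i})/5:
  u_0 = 1/7;  a_2 = 3;  u_1 = (u_0 − 3)/5 = -4/7
  u_1 = -4/7;  a_3 = 3;  u_2 = (u_1 − 3)/5 = -5/7
  u_2 = -5/7;  a_4 = 0;  u_3 = (u_2 − 0)/5 = -1/7
  u_3 = -1/7;  a_5 = 2;  u_4 = (u_3 − 2)/5 = -3/7
Digits: (0, 0, 3, 3, 0, 2).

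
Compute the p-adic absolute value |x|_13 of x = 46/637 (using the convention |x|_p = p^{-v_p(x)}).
|46/637|_13 = 13

Step 1 — compute v_13(x) by factoring powers of 13 out of the numerator and denominator: v_13(46/637) = -1. Step 2 — apply |x|_p = p^{-v_p(x)} = 13^{1} = 13.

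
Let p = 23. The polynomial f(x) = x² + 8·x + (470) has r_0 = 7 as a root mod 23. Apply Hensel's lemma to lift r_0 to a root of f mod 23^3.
r_2 = 3756 (mod 12167)

Hensel: r_{i+1} = r_i − f(r_i)·(f′(r_i))^{-1} mod 23^{i+2}, f′(x) = 2x + 8. Iterate:
  r_0 = 7 (mod 23)
  r_1 = 53 (mod 529)
  r_2 = 3756 (mod 12167)
Final: r = 3756 satisfies f(r) ≡ 0 mod 23^3.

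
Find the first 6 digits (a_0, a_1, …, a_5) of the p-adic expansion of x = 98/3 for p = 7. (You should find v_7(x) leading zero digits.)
(a_0, …, a_5) = (0, 0, 3, 2, 2, 2)

v_7(98/3) = 2, so a_0 = ... = a_1 = 0. Factor out: x = 7^2 · u with u = 2/3 a unit in ℤ_7. Expand u iteratively via a_{v+i} = u_i mod 7, u_{i+1} = (u_i − a_{v+i})/7:
  u_0 = 2/3;  a_2 = 3;  u_1 = (u_0 − 3)/7 = -1/3
  u_1 = -1/3;  a_3 = 2;  u_2 = (u_1 − 2)/7 = -1/3
  u_2 = -1/3;  a_4 = 2;  u_3 = (u_2 − 2)/7 = -1/3
  u_3 = -1/3;  a_5 = 2;  u_4 = (u_3 − 2)/7 = -1/3
Digits: (0, 0, 3, 2, 2, 2).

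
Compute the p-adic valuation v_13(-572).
v_13(-572) = 1

v_13(n) is the largest exponent k such that 13^k divides n. Factor out: -572 = -13^1 · 44. (Sign doesn't affect v_p.) So v_13(-572) = 1.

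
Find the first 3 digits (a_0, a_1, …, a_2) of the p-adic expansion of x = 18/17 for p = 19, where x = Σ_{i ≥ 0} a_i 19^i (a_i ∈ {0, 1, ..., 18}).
(a_0, …, a_2) = (10, 4, 2)

v_19(18/17) = 0 (numerator and denominator both coprime to 19), so x ∈ ℤ_19^×. Compute digits iteratively via a_i = x_i mod 19, x_{i+1} = (x_i − a_i)/19, with x_0 = x:
  x_0 = 18/17;  a_0 = 10;  x_1 = (x_0 − 10)/19 = -8/17
  x_1 = -8/17;  a_1 = 4;  x_2 = (x_1 − 4)/19 = -4/17
  x_2 = -4/17;  a_2 = 2;  x_3 = (x_2 − 2)/19 = -2/17
Digits: (10, 4, 2).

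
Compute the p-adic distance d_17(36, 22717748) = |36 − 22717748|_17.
d_17(36, 22717748) = 1/1419857

Step 1 — x − y = 36 − 22717748 = -22717712. Step 2 — v_17(-22717712) = 5 (factor: -22717712 = −(17^5 · 16); the sign does not affect v_p). Step 3 — |x − y|_17 = 17^{-5} = 1/1419857.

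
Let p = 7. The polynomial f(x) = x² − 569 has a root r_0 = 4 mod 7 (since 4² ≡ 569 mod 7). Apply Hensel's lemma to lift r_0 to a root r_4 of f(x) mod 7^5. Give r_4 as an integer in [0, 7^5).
r_4 = 13297 (mod 16807)

Hensel's recurrence: r_{i+1} = r_i − f(r_i)·(f′(r_i))^{-1} mod 7^{i+2}, with f′(x) = 2x. Iterate:
  r_0 = 4 (mod 7)
  r_1 = 18 (mod 49)
  r_2 = 263 (mod 343)
  r_3 = 1292 (mod 2401)
  r_4 = 13297 (mod 16807)
Final: r_4 = 13297, and one checks f(r_4) ≡ 0 mod 7^5.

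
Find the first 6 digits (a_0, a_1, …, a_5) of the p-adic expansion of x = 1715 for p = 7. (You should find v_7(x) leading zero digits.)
(a_0, …, a_5) = (0, 0, 0, 5, 0, 0)

v_7(1715) = 3, so a_0 = ... = a_2 = 0. Factor out: x = 7^3 · u with u = 5 a unit in ℤ_7. Expand u iteratively via a_{v+i} = u_i mod 7, u_{i+1} = (u_i − a_{v+i})/7:
  u_0 = 5;  a_3 = 5;  u_1 = (u_0 − 5)/7 = 0
  u_1 = 0;  a_4 = 0;  u_2 = (u_1 − 0)/7 = 0
  u_2 = 0;  a_5 = 0;  u_3 = (u_2 − 0)/7 = 0
Digits: (0, 0, 0, 5, 0, 0).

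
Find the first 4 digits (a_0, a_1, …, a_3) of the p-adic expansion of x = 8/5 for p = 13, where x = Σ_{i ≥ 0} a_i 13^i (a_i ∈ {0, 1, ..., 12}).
(a_0, …, a_3) = (12, 7, 2, 5)

v_13(8/5) = 0 (numerator and denominator both coprime to 13), so x ∈ ℤ_13^×. Compute digits iteratively via a_i = x_i mod 13, x_{i+1} = (x_i − a_i)/13, with x_0 = x:
  x_0 = 8/5;  a_0 = 12;  x_1 = (x_0 − 12)/13 = -4/5
  x_1 = -4/5;  a_1 = 7;  x_2 = (x_1 − 7)/13 = -3/5
  x_2 = -3/5;  a_2 = 2;  x_3 = (x_2 − 2)/13 = -1/5
  x_3 = -1/5;  a_3 = 5;  x_4 = (x_3 − 5)/13 = -2/5
Digits: (12, 7, 2, 5).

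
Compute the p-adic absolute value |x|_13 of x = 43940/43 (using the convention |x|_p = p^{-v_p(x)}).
|43940/43|_13 = 1/2197

Step 1 — compute v_13(x) by factoring powers of 13 out of the numerator and denominator: v_13(43940/43) = 3. Step 2 — apply |x|_p = p^{-v_p(x)} = 13^{-3} = 1/2197.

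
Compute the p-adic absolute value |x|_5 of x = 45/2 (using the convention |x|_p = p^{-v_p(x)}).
|45/2|_5 = 1/5

Step 1 — compute v_5(x) by factoring powers of 5 out of the numerator and denominator: v_5(45/2) = 1. Step 2 — apply |x|_p = p^{-v_p(x)} = 5^{-1} = 1/5.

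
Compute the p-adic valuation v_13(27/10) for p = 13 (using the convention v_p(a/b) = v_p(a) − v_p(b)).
v_13(27/10) = 0

Factor powers of 13 from the numerator and denominator of the reduced fraction: 27 = 13^0 · 27 and 10 = 13^0 · 10. Apply v_p(a/b) = v_p(a) − v_p(b): v_13(27/10) = 0 − 0 = 0.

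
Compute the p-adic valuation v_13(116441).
v_13(116441) = 3

v_13(n) is the largest exponent k such that 13^k divides n. Factor out: 116441 = 13^3 · 53. (Sign doesn't affect v_p.) So v_13(116441) = 3.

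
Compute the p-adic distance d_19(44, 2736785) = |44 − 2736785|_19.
d_19(44, 2736785) = 1/130321

Step 1 — x − y = 44 − 2736785 = -2736741. Step 2 — v_19(-2736741) = 4 (factor: -2736741 = −(19^4 · 21); the sign does not affect v_p). Step 3 — |x − y|_19 = 19^{-4} = 1/130321.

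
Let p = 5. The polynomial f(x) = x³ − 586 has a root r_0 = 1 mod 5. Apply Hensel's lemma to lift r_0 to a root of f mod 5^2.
r_1 = 21 (mod 25)

Hensel: r_{i+1} = r_i − f(r_i)/f′(r_i) mod 5^{i+2}, where f′(x) = 3x². Iterate:
  r_0 = 1 (mod 5)
  r_1 = 21 (mod 25)
Final: r = 21 with f(r) ≡ 0 mod 5^2.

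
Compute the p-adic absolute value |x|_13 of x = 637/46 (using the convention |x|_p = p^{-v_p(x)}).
|637/46|_13 = 1/13

Step 1 — compute v_13(x) by factoring powers of 13 out of the numerator and denominator: v_13(637/46) = 1. Step 2 — apply |x|_p = p^{-v_p(x)} = 13^{-1} = 1/13.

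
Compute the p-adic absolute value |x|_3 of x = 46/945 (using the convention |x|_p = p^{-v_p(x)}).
|46/945|_3 = 27

Step 1 — compute v_3(x) by factoring powers of 3 out of the numerator and denominator: v_3(46/945) = -3. Step 2 — apply |x|_p = p^{-v_p(x)} = 3^{3} = 27.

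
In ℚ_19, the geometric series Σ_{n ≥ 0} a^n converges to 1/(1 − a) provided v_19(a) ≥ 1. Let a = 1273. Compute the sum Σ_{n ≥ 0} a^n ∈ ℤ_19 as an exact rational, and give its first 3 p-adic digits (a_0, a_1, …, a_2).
Σ a^n = 1/(1 − a) = -1/1272;  first 3 digits = (1, 10, 8)

v_19(a) = 1 ≥ 1, so the series converges in ℤ_19 to 1/(1 − a) = 1/(1 − 1273) = -1/1272. Expand this rational in ℤ_19: compute digits iteratively via d_i = x_i mod 19, x_{i+1} = (x_i − d_i)/19. The first 3 digits are (1, 10, 8).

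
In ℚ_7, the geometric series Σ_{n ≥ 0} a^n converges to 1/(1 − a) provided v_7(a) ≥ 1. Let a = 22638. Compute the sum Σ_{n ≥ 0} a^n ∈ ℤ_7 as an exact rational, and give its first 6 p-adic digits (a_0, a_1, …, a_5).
Σ a^n = 1/(1 − a) = -1/22637;  first 6 digits = (1, 0, 0, 3, 2, 1)

v_7(a) = 3 ≥ 1, so the series converges in ℤ_7 to 1/(1 − a) = 1/(1 − 22638) = -1/22637. Expand this rational in ℤ_7: compute digits iteratively via d_i = x_i mod 7, x_{i+1} = (x_i − d_i)/7. The first 6 digits are (1, 0, 0, 3, 2, 1).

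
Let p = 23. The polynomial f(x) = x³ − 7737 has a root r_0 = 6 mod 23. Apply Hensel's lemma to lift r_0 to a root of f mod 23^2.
r_1 = 443 (mod 529)

Hensel: r_{i+1} = r_i − f(r_i)/f′(r_i) mod 23^{i+2}, where f′(x) = 3x². Iterate:
  r_0 = 6 (mod 23)
  r_1 = 443 (mod 529)
Final: r = 443 with f(r) ≡ 0 mod 23^2.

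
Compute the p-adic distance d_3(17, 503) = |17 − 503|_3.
d_3(17, 503) = 1/243

Step 1 — x − y = 17 − 503 = -486. Step 2 — v_3(-486) = 5 (factor: -486 = −(3^5 · 2); the sign does not affect v_p). Step 3 — |x − y|_3 = 3^{-5} = 1/243.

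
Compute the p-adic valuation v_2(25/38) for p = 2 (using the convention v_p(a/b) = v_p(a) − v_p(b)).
v_2(25/38) = -1

Factor powers of 2 from the numerator and denominator of the reduced fraction: 25 = 2^0 · 25 and 38 = 2^1 · 19. Apply v_p(a/b) = v_p(a) − v_p(b): v_2(25/38) = 0 − 1 = -1.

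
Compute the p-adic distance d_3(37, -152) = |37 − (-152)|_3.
d_3(37, -152) = 1/27

Step 1 — x − y = 37 − (-152) = 189. Step 2 — v_3(189) = 3 (factor: 189 = (3^3 · 7); the sign does not affect v_p). Step 3 — |x − y|_3 = 3^{-3} = 1/27.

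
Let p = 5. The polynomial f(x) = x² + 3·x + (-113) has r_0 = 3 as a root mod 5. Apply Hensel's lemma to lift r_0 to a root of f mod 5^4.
r_3 = 108 (mod 625)

Hensel: r_{i+1} = r_i − f(r_i)·(f′(r_i))^{-1} mod 5^{i+2}, f′(x) = 2x + 3. Iterate:
  r_0 = 3 (mod 5)
  r_1 = 8 (mod 25)
  r_2 = 108 (mod 125)
  r_3 = 108 (mod 625)
Final: r = 108 satisfies f(r) ≡ 0 mod 5^4.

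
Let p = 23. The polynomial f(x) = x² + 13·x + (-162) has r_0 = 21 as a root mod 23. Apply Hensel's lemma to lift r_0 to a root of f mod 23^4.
r_3 = 149314 (mod 279841)

Hensel: r_{i+1} = r_i − f(r_i)·(f′(r_i))^{-1} mod 23^{i+2}, f′(x) = 2x + 13. Iterate:
  r_0 = 21 (mod 23)
  r_1 = 136 (mod 529)
  r_2 = 3310 (mod 12167)
  r_3 = 149314 (mod 279841)
Final: r = 149314 satisfies f(r) ≡ 0 mod 23^4.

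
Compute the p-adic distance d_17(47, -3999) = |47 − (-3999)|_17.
d_17(47, -3999) = 1/289

Step 1 — x − y = 47 − (-3999) = 4046. Step 2 — v_17(4046) = 2 (factor: 4046 = (17^2 · 14); the sign does not affect v_p). Step 3 — |x − y|_17 = 17^{-2} = 1/289.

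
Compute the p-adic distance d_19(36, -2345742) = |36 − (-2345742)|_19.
d_19(36, -2345742) = 1/130321

Step 1 — x − y = 36 − (-2345742) = 2345778. Step 2 — v_19(2345778) = 4 (factor: 2345778 = (19^4 · 18); the sign does not affect v_p). Step 3 — |x − y|_19 = 19^{-4} = 1/130321.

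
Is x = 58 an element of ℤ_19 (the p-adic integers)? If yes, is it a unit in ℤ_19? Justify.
x ∈ ℤ_19^× (unit); v_19(x) = 0

ℤ_19 = {x ∈ ℚ_19 : v_19(x) ≥ 0} and ℤ_19^× = {x ∈ ℤ_19 : v_19(x) = 0}. Here v_19(58) = v_19(num) − v_19(den) = 0; compare against these criteria.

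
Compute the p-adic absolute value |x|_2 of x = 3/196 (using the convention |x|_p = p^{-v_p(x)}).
|3/196|_2 = 4

Step 1 — compute v_2(x) by factoring powers of 2 out of the numerator and denominator: v_2(3/196) = -2. Step 2 — apply |x|_p = p^{-v_p(x)} = 2^{2} = 4.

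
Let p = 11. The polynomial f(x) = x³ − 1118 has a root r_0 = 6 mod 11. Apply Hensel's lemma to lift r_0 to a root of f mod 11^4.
r_3 = 13833 (mod 14641)

Hensel: r_{i+1} = r_i − f(r_i)/f′(r_i) mod 11^{i+2}, where f′(x) = 3x². Iterate:
  r_0 = 6 (mod 11)
  r_1 = 39 (mod 121)
  r_2 = 523 (mod 1331)
  r_3 = 13833 (mod 14641)
Final: r = 13833 with f(r) ≡ 0 mod 11^4.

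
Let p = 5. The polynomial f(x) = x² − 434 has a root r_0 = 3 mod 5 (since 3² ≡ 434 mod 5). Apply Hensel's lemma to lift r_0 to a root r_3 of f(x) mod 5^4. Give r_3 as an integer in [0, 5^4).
r_3 = 178 (mod 625)

Hensel's recurrence: r_{i+1} = r_i − f(r_i)·(f′(r_i))^{-1} mod 5^{i+2}, with f′(x) = 2x. Iterate:
  r_0 = 3 (mod 5)
  r_1 = 3 (mod 25)
  r_2 = 53 (mod 125)
  r_3 = 178 (mod 625)
Final: r_3 = 178, and one checks f(r_3) ≡ 0 mod 5^4.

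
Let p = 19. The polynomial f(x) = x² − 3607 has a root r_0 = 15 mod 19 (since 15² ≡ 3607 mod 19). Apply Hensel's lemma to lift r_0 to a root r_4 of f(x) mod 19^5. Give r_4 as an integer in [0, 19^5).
r_4 = 1999442 (mod 2476099)

Hensel's recurrence: r_{i+1} = r_i − f(r_i)·(f′(r_i))^{-1} mod 19^{i+2}, with f′(x) = 2x. Iterate:
  r_0 = 15 (mod 19)
  r_1 = 224 (mod 361)
  r_2 = 3473 (mod 6859)
  r_3 = 44627 (mod 130321)
  r_4 = 1999442 (mod 2476099)
Final: r_4 = 1999442, and one checks f(r_4) ≡ 0 mod 19^5.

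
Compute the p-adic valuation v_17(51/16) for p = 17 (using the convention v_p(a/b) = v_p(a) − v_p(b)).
v_17(51/16) = 1

Factor powers of 17 from the numerator and denominator of the reduced fraction: 51 = 17^1 · 3 and 16 = 17^0 · 16. Apply v_p(a/b) = v_p(a) − v_p(b): v_17(51/16) = 1 − 0 = 1.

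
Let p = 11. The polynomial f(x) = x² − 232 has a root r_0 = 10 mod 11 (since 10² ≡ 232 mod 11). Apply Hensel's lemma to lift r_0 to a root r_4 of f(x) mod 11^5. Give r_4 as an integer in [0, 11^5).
r_4 = 53305 (mod 161051)

Hensel's recurrence: r_{i+1} = r_i − f(r_i)·(f′(r_i))^{-1} mod 11^{i+2}, with f′(x) = 2x. Iterate:
  r_0 = 10 (mod 11)
  r_1 = 65 (mod 121)
  r_2 = 65 (mod 1331)
  r_3 = 9382 (mod 14641)
  r_4 = 53305 (mod 161051)
Final: r_4 = 53305, and one checks f(r_4) ≡ 0 mod 11^5.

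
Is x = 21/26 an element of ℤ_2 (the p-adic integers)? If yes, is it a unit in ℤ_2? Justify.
x ∉ ℤ_2 (v_2(x) = -1 < 0)

ℤ_2 = {x ∈ ℚ_2 : v_2(x) ≥ 0} and ℤ_2^× = {x ∈ ℤ_2 : v_2(x) = 0}. Here v_2(21/26) = v_2(num) − v_2(den) = -1; compare against these criteria.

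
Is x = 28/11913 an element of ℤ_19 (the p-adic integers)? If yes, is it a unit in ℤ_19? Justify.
x ∉ ℤ_19 (v_19(x) = -2 < 0)

ℤ_19 = {x ∈ ℚ_19 : v_19(x) ≥ 0} and ℤ_19^× = {x ∈ ℤ_19 : v_19(x) = 0}. Here v_19(28/11913) = v_19(num) − v_19(den) = -2; compare against these criteria.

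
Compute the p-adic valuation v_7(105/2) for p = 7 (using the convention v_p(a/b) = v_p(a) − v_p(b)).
v_7(105/2) = 1

Factor powers of 7 from the numerator and denominator of the reduced fraction: 105 = 7^1 · 15 and 2 = 7^0 · 2. Apply v_p(a/b) = v_p(a) − v_p(b): v_7(105/2) = 1 − 0 = 1.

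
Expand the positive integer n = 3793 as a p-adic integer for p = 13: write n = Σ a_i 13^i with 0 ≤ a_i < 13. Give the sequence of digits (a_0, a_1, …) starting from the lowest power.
(a_0, a_1, …) = (10, 5, 9, 1)

Repeated division by 13 gives the digits low-to-high: 3793 = 10 + 5·13^1 + 9·13^2 + 1·13^3. Digit sequence: (10, 5, 9, 1).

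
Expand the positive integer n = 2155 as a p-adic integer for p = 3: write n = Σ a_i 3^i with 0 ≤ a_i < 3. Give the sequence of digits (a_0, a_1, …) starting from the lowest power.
(a_0, a_1, …) = (1, 1, 2, 1, 2, 2, 2)

Repeated division by 3 gives the digits low-to-high: 2155 = 1 + 1·3^1 + 2·3^2 + 1·3^3 + 2·3^4 + 2·3^5 + 2·3^6. Digit sequence: (1, 1, 2, 1, 2, 2, 2).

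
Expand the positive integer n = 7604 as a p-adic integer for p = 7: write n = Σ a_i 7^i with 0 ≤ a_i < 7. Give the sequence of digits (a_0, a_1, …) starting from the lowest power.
(a_0, a_1, …) = (2, 1, 1, 1, 3)

Repeated division by 7 gives the digits low-to-high: 7604 = 2 + 1·7^1 + 1·7^2 + 1·7^3 + 3·7^4. Digit sequence: (2, 1, 1, 1, 3).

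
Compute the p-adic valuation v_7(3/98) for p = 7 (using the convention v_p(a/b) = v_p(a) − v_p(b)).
v_7(3/98) = -2

Factor powers of 7 from the numerator and denominator of the reduced fraction: 3 = 7^0 · 3 and 98 = 7^2 · 2. Apply v_p(a/b) = v_p(a) − v_p(b): v_7(3/98) = 0 − 2 = -2.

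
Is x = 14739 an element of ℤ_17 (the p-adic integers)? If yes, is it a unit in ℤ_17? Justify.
x ∈ ℤ_17 but not a unit; v_17(x) = 3 > 0

ℤ_17 = {x ∈ ℚ_17 : v_17(x) ≥ 0} and ℤ_17^× = {x ∈ ℤ_17 : v_17(x) = 0}. Here v_17(14739) = v_17(num) − v_17(den) = 3; compare against these criteria.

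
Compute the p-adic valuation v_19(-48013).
v_19(-48013) = 3

v_19(n) is the largest exponent k such that 19^k divides n. Factor out: -48013 = -19^3 · 7. (Sign doesn't affect v_p.) So v_19(-48013) = 3.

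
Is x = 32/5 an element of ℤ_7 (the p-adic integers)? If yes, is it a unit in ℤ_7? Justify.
x ∈ ℤ_7^× (unit); v_7(x) = 0

ℤ_7 = {x ∈ ℚ_7 : v_7(x) ≥ 0} and ℤ_7^× = {x ∈ ℤ_7 : v_7(x) = 0}. Here v_7(32/5) = v_7(num) − v_7(den) = 0; compare against these criteria.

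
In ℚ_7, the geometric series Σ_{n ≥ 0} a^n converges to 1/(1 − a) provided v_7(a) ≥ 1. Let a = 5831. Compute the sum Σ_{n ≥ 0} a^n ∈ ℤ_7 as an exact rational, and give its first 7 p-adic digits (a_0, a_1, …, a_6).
Σ a^n = 1/(1 − a) = -1/5830;  first 7 digits = (1, 0, 0, 3, 2, 0, 2)

v_7(a) = 3 ≥ 1, so the series converges in ℤ_7 to 1/(1 − a) = 1/(1 − 5831) = -1/5830. Expand this rational in ℤ_7: compute digits iteratively via d_i = x_i mod 7, x_{i+1} = (x_i − d_i)/7. The first 7 digits are (1, 0, 0, 3, 2, 0, 2).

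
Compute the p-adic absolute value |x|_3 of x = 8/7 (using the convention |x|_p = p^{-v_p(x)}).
|8/7|_3 = 1

Step 1 — compute v_3(x) by factoring powers of 3 out of the numerator and denominator: v_3(8/7) = 0. Step 2 — apply |x|_p = p^{-v_p(x)} = 3^{0} = 1.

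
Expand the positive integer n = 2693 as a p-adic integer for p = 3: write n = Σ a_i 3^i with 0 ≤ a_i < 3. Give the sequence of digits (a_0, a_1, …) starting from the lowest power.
(a_0, a_1, …) = (2, 0, 2, 0, 0, 2, 0, 1)

Repeated division by 3 gives the digits low-to-high: 2693 = 2 + 2·3^2 + 2·3^5 + 1·3^7. Digit sequence: (2, 0, 2, 0, 0, 2, 0, 1).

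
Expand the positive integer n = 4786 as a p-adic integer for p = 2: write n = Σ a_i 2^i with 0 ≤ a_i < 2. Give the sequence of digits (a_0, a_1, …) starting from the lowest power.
(a_0, a_1, …) = (0, 1, 0, 0, 1, 1, 0, 1, 0, 1, 0, 0, 1)

Repeated division by 2 gives the digits low-to-high: 4786 = 1·2^1 + 1·2^4 + 1·2^5 + 1·2^7 + 1·2^9 + 1·2^12. Digit sequence: (0, 1, 0, 0, 1, 1, 0, 1, 0, 1, 0, 0, 1).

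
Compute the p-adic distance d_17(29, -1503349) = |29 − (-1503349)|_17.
d_17(29, -1503349) = 1/83521

Step 1 — x − y = 29 − (-1503349) = 1503378. Step 2 — v_17(1503378) = 4 (factor: 1503378 = (17^4 · 18); the sign does not affect v_p). Step 3 — |x − y|_17 = 17^{-4} = 1/83521.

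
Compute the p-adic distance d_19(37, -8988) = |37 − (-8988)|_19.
d_19(37, -8988) = 1/361

Step 1 — x − y = 37 − (-8988) = 9025. Step 2 — v_19(9025) = 2 (factor: 9025 = (19^2 · 25); the sign does not affect v_p). Step 3 — |x − y|_19 = 19^{-2} = 1/361.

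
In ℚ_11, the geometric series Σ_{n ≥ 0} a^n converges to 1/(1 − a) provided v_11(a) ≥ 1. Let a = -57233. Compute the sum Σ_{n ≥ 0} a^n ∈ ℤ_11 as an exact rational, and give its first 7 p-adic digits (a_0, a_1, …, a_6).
Σ a^n = 1/(1 − a) = 1/57234;  first 7 digits = (1, 0, 0, 1, 7, 10, 0)

v_11(a) = 3 ≥ 1, so the series converges in ℤ_11 to 1/(1 − a) = 1/(1 − (-57233)) = 1/57234. Expand this rational in ℤ_11: compute digits iteratively via d_i = x_i mod 11, x_{i+1} = (x_i − d_i)/11. The first 7 digits are (1, 0, 0, 1, 7, 10, 0).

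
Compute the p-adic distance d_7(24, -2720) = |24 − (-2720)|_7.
d_7(24, -2720) = 1/343

Step 1 — x − y = 24 − (-2720) = 2744. Step 2 — v_7(2744) = 3 (factor: 2744 = (7^3 · 8); the sign does not affect v_p). Step 3 — |x − y|_7 = 7^{-3} = 1/343.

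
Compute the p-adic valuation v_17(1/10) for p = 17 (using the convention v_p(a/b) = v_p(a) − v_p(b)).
v_17(1/10) = 0

Factor powers of 17 from the numerator and denominator of the reduced fraction: 1 = 17^0 · 1 and 10 = 17^0 · 10. Apply v_p(a/b) = v_p(a) − v_p(b): v_17(1/10) = 0 − 0 = 0.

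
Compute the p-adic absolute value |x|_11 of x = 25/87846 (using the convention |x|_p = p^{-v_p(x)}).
|25/87846|_11 = 14641

Step 1 — compute v_11(x) by factoring powers of 11 out of the numerator and denominator: v_11(25/87846) = -4. Step 2 — apply |x|_p = p^{-v_p(x)} = 11^{4} = 14641.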